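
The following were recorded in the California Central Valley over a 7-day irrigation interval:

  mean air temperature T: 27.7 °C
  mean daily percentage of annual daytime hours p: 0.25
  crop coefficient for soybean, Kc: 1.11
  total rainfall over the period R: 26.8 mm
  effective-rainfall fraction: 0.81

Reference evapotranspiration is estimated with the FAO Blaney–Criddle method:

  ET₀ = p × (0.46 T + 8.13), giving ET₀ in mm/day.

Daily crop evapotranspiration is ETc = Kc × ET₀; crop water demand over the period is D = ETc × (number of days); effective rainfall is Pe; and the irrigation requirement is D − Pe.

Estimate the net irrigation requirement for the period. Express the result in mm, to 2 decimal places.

18.84 mm

ET₀ = 0.25 × (0.46 × 27.7 + 8.13) = 0.25 × 20.872 = 5.2180 mm/d
ETc = Kc × ET₀ = 1.11 × 5.2180 = 5.7920 mm/d
Crop demand D = ETc × 7 d = 5.7920 × 7 = 40.544 mm
Pe = 0.81 × 26.8 = 21.708 mm
D − Pe = 40.544 − 21.708 = 18.836 mm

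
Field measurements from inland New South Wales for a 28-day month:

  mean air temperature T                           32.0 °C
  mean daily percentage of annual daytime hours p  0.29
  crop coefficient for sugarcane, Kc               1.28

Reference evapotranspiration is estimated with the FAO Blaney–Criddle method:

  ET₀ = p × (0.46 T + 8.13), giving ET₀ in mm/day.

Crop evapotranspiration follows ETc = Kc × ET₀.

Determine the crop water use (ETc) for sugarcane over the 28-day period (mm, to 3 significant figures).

ET₀ = 0.29 × (0.46 × 32.0 + 8.13) = 0.29 × 22.850 = 6.6265 mm/d
ETc = Kc × ET₀ = 1.28 × 6.6265 = 8.4819 mm/d
Over 28 days: 8.4819 × 28 = 237.493 mm

237 mm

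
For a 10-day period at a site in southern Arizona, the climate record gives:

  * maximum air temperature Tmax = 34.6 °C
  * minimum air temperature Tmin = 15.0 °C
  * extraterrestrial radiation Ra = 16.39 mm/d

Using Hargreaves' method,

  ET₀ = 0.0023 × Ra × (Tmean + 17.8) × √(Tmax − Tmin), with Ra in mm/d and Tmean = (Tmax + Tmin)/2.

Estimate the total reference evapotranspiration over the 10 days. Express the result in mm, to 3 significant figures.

71.1 mm

Tmean = (34.6 + 15.0)/2 = 24.80 °C
ET₀ = 0.0023 × 16.39 × (24.80 + 17.8) × √19.6 = 0.0023 × 16.39 × 42.60 × 4.4272 = 7.1096 mm/d
Over 10 days: 7.1096 × 10 = 71.096 mm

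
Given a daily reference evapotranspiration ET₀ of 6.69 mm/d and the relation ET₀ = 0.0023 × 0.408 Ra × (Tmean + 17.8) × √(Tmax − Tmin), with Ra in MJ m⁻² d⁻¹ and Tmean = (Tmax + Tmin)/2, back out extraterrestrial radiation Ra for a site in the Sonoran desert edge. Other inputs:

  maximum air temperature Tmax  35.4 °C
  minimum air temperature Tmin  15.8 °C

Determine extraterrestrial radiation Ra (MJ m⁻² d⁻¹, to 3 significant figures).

Tmean = (35.4+15.8)/2 = 25.60 °C; ΔT = 19.6
Ra = ET₀ / [0.0023 × 0.408 × (Tmean+17.8) × √ΔT]
   = 6.69 / (0.0023 × 0.408 × 43.40 × 4.4272) = 37.104 MJ m⁻² d⁻¹

37.1 MJ m⁻² d⁻¹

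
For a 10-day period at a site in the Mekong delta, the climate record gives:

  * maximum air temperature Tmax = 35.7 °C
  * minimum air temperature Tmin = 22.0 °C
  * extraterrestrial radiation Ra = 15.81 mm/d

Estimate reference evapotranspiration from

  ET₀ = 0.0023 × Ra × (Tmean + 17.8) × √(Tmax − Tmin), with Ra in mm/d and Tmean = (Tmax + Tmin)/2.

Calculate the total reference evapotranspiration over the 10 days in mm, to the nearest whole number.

Tmean = (35.7 + 22.0)/2 = 28.85 °C
ET₀ = 0.0023 × 15.81 × (28.85 + 17.8) × √13.7 = 0.0023 × 15.81 × 46.65 × 3.7014 = 6.2788 mm/d
Over 10 days: 6.2788 × 10 = 62.788 mm

63 mm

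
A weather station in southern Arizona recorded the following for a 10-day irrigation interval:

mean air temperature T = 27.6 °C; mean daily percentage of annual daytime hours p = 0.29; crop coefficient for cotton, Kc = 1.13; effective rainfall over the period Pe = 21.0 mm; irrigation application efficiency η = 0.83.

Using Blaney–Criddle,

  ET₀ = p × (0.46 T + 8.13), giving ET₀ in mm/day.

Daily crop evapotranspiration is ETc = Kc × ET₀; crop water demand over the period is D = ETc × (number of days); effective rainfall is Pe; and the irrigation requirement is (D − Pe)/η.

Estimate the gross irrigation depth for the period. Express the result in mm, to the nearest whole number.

ET₀ = 0.29 × (0.46 × 27.6 + 8.13) = 0.29 × 20.826 = 6.0395 mm/d
ETc = Kc × ET₀ = 1.13 × 6.0395 = 6.8246 mm/d
Crop demand D = ETc × 10 d = 6.8246 × 10 = 68.246 mm
D − Pe = 68.246 − 21.0 = 47.246 mm
Gross irrigation = 47.246 / 0.83 = 56.923 mm

57 mm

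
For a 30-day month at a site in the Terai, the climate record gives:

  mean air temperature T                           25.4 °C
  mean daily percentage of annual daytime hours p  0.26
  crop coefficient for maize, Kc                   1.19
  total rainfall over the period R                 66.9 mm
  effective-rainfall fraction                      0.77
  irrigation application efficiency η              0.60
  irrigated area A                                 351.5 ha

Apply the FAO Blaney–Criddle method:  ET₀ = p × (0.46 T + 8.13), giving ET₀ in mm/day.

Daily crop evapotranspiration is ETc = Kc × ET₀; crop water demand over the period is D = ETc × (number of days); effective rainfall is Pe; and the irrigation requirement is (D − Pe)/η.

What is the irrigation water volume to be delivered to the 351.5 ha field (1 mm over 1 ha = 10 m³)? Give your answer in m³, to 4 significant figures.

ET₀ = 0.26 × (0.46 × 25.4 + 8.13) = 0.26 × 19.814 = 5.1516 mm/d
ETc = Kc × ET₀ = 1.19 × 5.1516 = 6.1304 mm/d
Crop demand D = ETc × 30 d = 6.1304 × 30 = 183.912 mm
Pe = 0.77 × 66.9 = 51.513 mm
D − Pe = 183.912 − 51.513 = 132.399 mm
Gross irrigation = 132.399 / 0.60 = 220.665 mm
Volume = 220.665 mm × 351.5 ha × 10 = 775637.5 m³

775600 m³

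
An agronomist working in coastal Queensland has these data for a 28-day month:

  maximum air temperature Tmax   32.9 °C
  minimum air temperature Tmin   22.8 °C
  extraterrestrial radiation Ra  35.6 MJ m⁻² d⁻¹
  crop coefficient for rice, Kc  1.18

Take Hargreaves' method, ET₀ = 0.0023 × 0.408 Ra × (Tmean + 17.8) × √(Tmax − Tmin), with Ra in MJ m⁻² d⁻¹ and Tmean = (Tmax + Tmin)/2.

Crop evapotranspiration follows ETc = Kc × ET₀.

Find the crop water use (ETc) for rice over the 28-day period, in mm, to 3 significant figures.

160 mm

Tmean = (32.9 + 22.8)/2 = 27.85 °C
0.408 Ra = 0.408 × 35.6 = 14.5248 mm/d equivalent
ET₀ = 0.0023 × 14.5248 × (27.85 + 17.8) × √10.1 = 0.0023 × 14.5248 × 45.65 × 3.1780 = 4.8465 mm/d
ETc = Kc × ET₀ = 1.18 × 4.8465 = 5.7189 mm/d
Over 28 days: 5.7189 × 28 = 160.129 mm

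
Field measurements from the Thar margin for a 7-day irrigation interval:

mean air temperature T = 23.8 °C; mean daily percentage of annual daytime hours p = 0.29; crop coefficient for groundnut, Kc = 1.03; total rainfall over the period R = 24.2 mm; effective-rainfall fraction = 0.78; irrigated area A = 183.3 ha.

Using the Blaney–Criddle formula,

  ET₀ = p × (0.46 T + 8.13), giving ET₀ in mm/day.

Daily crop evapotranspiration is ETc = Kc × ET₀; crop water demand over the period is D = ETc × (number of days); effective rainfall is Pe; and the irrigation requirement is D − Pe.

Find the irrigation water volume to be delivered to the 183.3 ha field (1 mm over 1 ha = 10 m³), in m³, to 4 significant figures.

ET₀ = 0.29 × (0.46 × 23.8 + 8.13) = 0.29 × 19.078 = 5.5326 mm/d
ETc = Kc × ET₀ = 1.03 × 5.5326 = 5.6986 mm/d
Crop demand D = ETc × 7 d = 5.6986 × 7 = 39.890 mm
Pe = 0.78 × 24.2 = 18.876 mm
D − Pe = 39.890 − 18.876 = 21.014 mm
Volume = 21.014 mm × 183.3 ha × 10 = 38518.7 m³

38520 m³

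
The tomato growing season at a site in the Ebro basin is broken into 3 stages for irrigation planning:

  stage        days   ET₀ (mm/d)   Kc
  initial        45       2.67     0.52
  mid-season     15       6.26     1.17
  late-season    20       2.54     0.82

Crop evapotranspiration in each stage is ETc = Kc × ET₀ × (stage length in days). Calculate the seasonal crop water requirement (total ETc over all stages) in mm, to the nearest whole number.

initial: 0.52 × 2.67 × 45 = 62.48 mm
mid-season: 1.17 × 6.26 × 15 = 109.86 mm
late-season: 0.82 × 2.54 × 20 = 41.66 mm
Seasonal total = 214.00 mm

214 mm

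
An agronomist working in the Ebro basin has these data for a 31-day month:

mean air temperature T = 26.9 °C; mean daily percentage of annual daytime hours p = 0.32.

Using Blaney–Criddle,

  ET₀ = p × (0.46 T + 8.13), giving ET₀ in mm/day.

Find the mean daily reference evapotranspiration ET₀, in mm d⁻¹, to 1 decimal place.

ET₀ = 0.32 × (0.46 × 26.9 + 8.13) = 0.32 × 20.504 = 6.5613 mm/d

6.6 mm d⁻¹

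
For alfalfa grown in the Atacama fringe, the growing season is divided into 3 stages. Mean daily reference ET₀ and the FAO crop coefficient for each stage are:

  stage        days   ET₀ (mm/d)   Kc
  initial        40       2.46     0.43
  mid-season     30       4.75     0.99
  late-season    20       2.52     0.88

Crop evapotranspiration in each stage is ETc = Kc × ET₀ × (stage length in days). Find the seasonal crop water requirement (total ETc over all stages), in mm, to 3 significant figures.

228 mm

initial: 0.43 × 2.46 × 40 = 42.31 mm
mid-season: 0.99 × 4.75 × 30 = 141.08 mm
late-season: 0.88 × 2.52 × 20 = 44.35 mm
Seasonal total = 227.74 mm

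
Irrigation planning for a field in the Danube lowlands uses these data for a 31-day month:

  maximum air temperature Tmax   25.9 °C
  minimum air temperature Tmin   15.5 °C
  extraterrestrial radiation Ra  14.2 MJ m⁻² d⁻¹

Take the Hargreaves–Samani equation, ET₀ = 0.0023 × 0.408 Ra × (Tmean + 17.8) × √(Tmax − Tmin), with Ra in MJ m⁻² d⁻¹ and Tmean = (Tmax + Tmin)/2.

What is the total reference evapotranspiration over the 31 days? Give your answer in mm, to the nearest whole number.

51 mm

Tmean = (25.9 + 15.5)/2 = 20.70 °C
0.408 Ra = 0.408 × 14.2 = 5.7936 mm/d equivalent
ET₀ = 0.0023 × 5.7936 × (20.70 + 17.8) × √10.4 = 0.0023 × 5.7936 × 38.50 × 3.2249 = 1.6544 mm/d
Over 31 days: 1.6544 × 31 = 51.286 mm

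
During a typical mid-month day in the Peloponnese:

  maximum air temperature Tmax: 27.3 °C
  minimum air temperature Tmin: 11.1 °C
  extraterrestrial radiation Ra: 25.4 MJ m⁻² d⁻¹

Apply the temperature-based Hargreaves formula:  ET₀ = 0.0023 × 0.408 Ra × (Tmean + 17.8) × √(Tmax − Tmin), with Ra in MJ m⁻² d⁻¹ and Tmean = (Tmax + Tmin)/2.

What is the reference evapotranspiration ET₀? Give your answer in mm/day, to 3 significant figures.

3.55 mm/day

Tmean = (27.3 + 11.1)/2 = 19.20 °C
0.408 Ra = 0.408 × 25.4 = 10.3632 mm/d equivalent
ET₀ = 0.0023 × 10.3632 × (19.20 + 17.8) × √16.2 = 0.0023 × 10.3632 × 37.00 × 4.0249 = 3.5496 mm/d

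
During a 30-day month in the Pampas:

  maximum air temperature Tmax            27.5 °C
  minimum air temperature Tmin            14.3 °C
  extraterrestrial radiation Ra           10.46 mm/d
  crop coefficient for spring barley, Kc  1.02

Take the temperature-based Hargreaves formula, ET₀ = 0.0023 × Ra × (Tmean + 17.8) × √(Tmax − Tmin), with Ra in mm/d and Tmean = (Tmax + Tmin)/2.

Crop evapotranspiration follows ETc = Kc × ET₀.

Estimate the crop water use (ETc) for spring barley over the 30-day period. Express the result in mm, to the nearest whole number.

Tmean = (27.5 + 14.3)/2 = 20.90 °C
ET₀ = 0.0023 × 10.46 × (20.90 + 17.8) × √13.2 = 0.0023 × 10.46 × 38.70 × 3.6332 = 3.3827 mm/d
ETc = Kc × ET₀ = 1.02 × 3.3827 = 3.4504 mm/d
Over 30 days: 3.4504 × 30 = 103.512 mm

104 mm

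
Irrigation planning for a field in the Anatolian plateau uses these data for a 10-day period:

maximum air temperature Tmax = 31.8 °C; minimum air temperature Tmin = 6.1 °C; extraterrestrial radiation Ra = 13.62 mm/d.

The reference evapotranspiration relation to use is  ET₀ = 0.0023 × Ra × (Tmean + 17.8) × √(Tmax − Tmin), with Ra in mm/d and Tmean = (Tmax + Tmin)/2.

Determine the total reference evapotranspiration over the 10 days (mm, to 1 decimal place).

Tmean = (31.8 + 6.1)/2 = 18.95 °C
ET₀ = 0.0023 × 13.62 × (18.95 + 17.8) × √25.7 = 0.0023 × 13.62 × 36.75 × 5.0695 = 5.8362 mm/d
Over 10 days: 5.8362 × 10 = 58.362 mm

58.4 mm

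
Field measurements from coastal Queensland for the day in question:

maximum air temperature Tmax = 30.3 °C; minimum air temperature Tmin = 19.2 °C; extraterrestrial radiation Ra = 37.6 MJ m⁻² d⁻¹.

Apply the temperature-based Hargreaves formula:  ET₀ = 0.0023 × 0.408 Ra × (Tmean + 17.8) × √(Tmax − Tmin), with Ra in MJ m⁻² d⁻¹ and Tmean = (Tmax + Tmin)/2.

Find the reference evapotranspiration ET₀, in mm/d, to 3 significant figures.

5.00 mm/d

Tmean = (30.3 + 19.2)/2 = 24.75 °C
0.408 Ra = 0.408 × 37.6 = 15.3408 mm/d equivalent
ET₀ = 0.0023 × 15.3408 × (24.75 + 17.8) × √11.1 = 0.0023 × 15.3408 × 42.55 × 3.3317 = 5.0020 mm/d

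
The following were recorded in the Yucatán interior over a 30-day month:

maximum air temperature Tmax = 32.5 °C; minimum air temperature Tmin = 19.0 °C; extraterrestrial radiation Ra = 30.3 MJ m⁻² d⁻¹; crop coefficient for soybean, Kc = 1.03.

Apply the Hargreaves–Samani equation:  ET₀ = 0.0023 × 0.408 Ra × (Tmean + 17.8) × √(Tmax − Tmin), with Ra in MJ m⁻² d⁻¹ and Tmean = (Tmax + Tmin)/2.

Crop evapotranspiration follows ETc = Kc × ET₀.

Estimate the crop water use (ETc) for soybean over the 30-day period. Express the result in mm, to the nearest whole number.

141 mm

Tmean = (32.5 + 19.0)/2 = 25.75 °C
0.408 Ra = 0.408 × 30.3 = 12.3624 mm/d equivalent
ET₀ = 0.0023 × 12.3624 × (25.75 + 17.8) × √13.5 = 0.0023 × 12.3624 × 43.55 × 3.6742 = 4.5497 mm/d
ETc = Kc × ET₀ = 1.03 × 4.5497 = 4.6862 mm/d
Over 30 days: 4.6862 × 30 = 140.586 mm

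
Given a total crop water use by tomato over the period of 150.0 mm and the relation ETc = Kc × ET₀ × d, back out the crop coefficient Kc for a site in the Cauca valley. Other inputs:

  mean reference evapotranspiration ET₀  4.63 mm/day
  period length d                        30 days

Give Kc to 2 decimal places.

1.08

ETc = Kc × ET₀ × d  ⇒  Kc = ETc / (ET₀ × d)
Kc = 150.0 / (4.63 × 30) = 150.0 / 138.90 = 1.0799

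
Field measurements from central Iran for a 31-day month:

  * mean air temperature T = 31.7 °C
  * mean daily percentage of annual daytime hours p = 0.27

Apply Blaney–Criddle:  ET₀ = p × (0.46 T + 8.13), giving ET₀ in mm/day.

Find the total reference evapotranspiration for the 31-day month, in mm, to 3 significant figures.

190 mm

ET₀ = 0.27 × (0.46 × 31.7 + 8.13) = 0.27 × 22.712 = 6.1322 mm/d
Monthly total = 6.1322 × 31 = 190.098 mm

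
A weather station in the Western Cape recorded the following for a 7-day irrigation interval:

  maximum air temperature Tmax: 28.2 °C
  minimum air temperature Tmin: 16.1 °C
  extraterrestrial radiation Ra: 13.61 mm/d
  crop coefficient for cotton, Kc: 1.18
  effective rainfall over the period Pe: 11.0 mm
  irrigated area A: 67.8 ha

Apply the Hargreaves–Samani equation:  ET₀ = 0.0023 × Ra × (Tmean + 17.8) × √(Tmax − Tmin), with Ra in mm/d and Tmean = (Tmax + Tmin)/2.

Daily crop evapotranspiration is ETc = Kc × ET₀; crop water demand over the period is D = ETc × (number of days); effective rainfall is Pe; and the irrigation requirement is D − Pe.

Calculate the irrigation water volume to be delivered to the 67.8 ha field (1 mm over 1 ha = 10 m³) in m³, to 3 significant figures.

Tmean = (28.2 + 16.1)/2 = 22.15 °C
ET₀ = 0.0023 × 13.61 × (22.15 + 17.8) × √12.1 = 0.0023 × 13.61 × 39.95 × 3.4785 = 4.3501 mm/d
ETc = Kc × ET₀ = 1.18 × 4.3501 = 5.1331 mm/d
Crop demand D = ETc × 7 d = 5.1331 × 7 = 35.932 mm
D − Pe = 35.932 − 11.0 = 24.932 mm
Volume = 24.932 mm × 67.8 ha × 10 = 16903.9 m³

16900 m³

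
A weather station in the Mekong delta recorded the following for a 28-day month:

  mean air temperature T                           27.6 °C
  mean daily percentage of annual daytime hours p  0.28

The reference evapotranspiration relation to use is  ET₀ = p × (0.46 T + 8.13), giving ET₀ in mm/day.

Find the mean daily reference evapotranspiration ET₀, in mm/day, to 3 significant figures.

5.83 mm/day

ET₀ = 0.28 × (0.46 × 27.6 + 8.13) = 0.28 × 20.826 = 5.8313 mm/d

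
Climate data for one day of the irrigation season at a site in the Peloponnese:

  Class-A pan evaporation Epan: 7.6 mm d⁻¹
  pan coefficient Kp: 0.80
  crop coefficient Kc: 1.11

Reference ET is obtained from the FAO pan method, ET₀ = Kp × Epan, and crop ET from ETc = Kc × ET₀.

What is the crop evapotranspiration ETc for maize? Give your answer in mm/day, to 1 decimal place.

ET₀ = 0.80 × 7.6 = 6.0800 mm/d
ETc = Kc × ET₀ = 1.11 × 6.0800 = 6.7488 mm/d

6.7 mm/day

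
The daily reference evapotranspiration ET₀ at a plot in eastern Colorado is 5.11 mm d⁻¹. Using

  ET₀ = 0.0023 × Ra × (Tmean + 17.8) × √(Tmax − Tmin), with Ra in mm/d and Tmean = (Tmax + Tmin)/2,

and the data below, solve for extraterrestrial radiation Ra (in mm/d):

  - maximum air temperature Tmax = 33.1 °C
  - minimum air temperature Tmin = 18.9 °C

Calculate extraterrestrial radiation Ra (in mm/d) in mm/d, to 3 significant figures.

13.5 mm/d

Tmean = 26.00 °C; √ΔT = 3.7683
Ra = ET₀ / [0.0023 × (Tmean+17.8) × √ΔT] = 5.11 / (0.0023 × 43.80 × 3.7683) = 13.461 mm/d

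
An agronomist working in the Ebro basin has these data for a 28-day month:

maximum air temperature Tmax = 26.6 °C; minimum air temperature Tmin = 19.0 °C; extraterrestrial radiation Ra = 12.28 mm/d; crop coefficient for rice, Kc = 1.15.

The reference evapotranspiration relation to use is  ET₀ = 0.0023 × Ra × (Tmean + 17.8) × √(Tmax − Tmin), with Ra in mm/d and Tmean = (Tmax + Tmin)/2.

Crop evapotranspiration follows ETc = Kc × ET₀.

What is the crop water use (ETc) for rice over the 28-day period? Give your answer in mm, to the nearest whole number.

102 mm

Tmean = (26.6 + 19.0)/2 = 22.80 °C
ET₀ = 0.0023 × 12.28 × (22.80 + 17.8) × √7.6 = 0.0023 × 12.28 × 40.60 × 2.7568 = 3.1612 mm/d
ETc = Kc × ET₀ = 1.15 × 3.1612 = 3.6354 mm/d
Over 28 days: 3.6354 × 28 = 101.791 mm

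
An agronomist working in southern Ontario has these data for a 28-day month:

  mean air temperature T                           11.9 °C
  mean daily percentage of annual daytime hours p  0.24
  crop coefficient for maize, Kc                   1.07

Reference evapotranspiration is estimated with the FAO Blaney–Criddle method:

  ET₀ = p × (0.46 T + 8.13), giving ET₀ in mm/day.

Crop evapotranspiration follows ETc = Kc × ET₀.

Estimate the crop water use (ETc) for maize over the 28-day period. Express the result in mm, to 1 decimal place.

97.8 mm

ET₀ = 0.24 × (0.46 × 11.9 + 8.13) = 0.24 × 13.604 = 3.2650 mm/d
ETc = Kc × ET₀ = 1.07 × 3.2650 = 3.4936 mm/d
Over 28 days: 3.4936 × 28 = 97.821 mm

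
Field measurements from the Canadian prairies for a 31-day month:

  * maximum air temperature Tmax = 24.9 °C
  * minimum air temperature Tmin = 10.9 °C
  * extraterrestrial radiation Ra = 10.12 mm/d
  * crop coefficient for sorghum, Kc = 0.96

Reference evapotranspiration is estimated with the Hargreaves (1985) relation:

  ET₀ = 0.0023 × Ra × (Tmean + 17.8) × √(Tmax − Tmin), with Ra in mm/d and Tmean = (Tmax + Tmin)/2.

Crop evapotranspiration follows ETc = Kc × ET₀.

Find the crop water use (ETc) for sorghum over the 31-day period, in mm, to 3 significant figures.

Tmean = (24.9 + 10.9)/2 = 17.90 °C
ET₀ = 0.0023 × 10.12 × (17.90 + 17.8) × √14.0 = 0.0023 × 10.12 × 35.70 × 3.7417 = 3.1092 mm/d
ETc = Kc × ET₀ = 0.96 × 3.1092 = 2.9848 mm/d
Over 31 days: 2.9848 × 31 = 92.529 mm

92.5 mm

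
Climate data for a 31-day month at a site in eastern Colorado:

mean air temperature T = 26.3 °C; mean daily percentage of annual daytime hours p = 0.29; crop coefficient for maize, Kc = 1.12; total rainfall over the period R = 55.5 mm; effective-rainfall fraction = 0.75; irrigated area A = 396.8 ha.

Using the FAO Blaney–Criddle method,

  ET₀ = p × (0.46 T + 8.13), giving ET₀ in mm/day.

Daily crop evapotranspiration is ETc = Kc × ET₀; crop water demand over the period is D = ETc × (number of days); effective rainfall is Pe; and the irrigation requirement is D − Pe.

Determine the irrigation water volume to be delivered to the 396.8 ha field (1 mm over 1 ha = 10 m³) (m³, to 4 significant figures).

643000 m³

ET₀ = 0.29 × (0.46 × 26.3 + 8.13) = 0.29 × 20.228 = 5.8661 mm/d
ETc = Kc × ET₀ = 1.12 × 5.8661 = 6.5700 mm/d
Crop demand D = ETc × 31 d = 6.5700 × 31 = 203.670 mm
Pe = 0.75 × 55.5 = 41.625 mm
D − Pe = 203.670 − 41.625 = 162.045 mm
Volume = 162.045 mm × 396.8 ha × 10 = 642994.6 m³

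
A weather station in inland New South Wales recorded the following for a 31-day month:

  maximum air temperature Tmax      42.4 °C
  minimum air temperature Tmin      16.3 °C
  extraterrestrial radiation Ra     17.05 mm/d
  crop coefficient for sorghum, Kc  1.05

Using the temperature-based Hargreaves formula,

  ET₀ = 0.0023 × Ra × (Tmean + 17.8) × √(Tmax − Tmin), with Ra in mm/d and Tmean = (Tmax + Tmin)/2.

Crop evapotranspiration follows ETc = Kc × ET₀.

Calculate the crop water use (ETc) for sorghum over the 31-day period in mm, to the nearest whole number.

Tmean = (42.4 + 16.3)/2 = 29.35 °C
ET₀ = 0.0023 × 17.05 × (29.35 + 17.8) × √26.1 = 0.0023 × 17.05 × 47.15 × 5.1088 = 9.4461 mm/d
ETc = Kc × ET₀ = 1.05 × 9.4461 = 9.9184 mm/d
Over 31 days: 9.9184 × 31 = 307.470 mm

307 mm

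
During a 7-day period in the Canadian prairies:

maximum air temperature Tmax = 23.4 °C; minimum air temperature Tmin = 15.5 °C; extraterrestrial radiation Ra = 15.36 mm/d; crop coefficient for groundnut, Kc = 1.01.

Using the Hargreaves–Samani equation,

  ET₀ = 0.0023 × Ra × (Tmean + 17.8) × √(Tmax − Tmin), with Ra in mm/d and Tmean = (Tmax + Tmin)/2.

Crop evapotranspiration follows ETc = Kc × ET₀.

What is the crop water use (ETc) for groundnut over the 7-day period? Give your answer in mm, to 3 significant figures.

Tmean = (23.4 + 15.5)/2 = 19.45 °C
ET₀ = 0.0023 × 15.36 × (19.45 + 17.8) × √7.9 = 0.0023 × 15.36 × 37.25 × 2.8107 = 3.6988 mm/d
ETc = Kc × ET₀ = 1.01 × 3.6988 = 3.7358 mm/d
Over 7 days: 3.7358 × 7 = 26.151 mm

26.2 mm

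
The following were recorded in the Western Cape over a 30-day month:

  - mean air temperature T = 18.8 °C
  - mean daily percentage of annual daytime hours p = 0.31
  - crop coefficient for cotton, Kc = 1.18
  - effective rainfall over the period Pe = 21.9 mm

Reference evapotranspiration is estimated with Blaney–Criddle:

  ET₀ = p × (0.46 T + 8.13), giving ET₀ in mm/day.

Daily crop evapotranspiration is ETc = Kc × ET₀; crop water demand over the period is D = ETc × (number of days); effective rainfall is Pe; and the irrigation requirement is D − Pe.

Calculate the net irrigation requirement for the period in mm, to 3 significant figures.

ET₀ = 0.31 × (0.46 × 18.8 + 8.13) = 0.31 × 16.778 = 5.2012 mm/d
ETc = Kc × ET₀ = 1.18 × 5.2012 = 6.1374 mm/d
Crop demand D = ETc × 30 d = 6.1374 × 30 = 184.122 mm
D − Pe = 184.122 − 21.9 = 162.222 mm

162 mm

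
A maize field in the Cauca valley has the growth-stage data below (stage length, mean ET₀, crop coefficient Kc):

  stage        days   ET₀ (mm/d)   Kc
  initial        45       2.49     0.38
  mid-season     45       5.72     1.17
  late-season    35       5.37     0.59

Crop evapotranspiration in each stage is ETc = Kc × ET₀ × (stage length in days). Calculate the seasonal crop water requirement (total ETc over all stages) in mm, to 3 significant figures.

initial: 0.38 × 2.49 × 45 = 42.58 mm
mid-season: 1.17 × 5.72 × 45 = 301.16 mm
late-season: 0.59 × 5.37 × 35 = 110.89 mm
Seasonal total = 454.63 mm

455 mm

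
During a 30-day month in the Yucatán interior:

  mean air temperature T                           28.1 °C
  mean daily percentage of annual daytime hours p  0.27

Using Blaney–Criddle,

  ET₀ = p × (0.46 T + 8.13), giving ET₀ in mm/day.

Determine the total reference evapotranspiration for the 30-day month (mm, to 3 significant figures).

ET₀ = 0.27 × (0.46 × 28.1 + 8.13) = 0.27 × 21.056 = 5.6851 mm/d
Monthly total = 5.6851 × 30 = 170.553 mm

171 mm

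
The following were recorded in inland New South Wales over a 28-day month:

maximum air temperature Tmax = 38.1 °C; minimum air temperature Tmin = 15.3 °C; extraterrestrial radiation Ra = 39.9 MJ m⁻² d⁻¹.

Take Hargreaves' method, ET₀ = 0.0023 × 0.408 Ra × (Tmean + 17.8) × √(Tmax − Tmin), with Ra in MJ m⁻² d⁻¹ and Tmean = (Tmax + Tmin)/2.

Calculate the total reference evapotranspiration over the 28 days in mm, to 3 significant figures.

Tmean = (38.1 + 15.3)/2 = 26.70 °C
0.408 Ra = 0.408 × 39.9 = 16.2792 mm/d equivalent
ET₀ = 0.0023 × 16.2792 × (26.70 + 17.8) × √22.8 = 0.0023 × 16.2792 × 44.50 × 4.7749 = 7.9558 mm/d
Over 28 days: 7.9558 × 28 = 222.762 mm

223 mm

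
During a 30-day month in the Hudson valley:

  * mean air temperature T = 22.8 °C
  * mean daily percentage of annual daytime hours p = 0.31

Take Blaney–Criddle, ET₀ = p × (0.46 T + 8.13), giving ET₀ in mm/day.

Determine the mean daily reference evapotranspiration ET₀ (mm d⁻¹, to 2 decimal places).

ET₀ = 0.31 × (0.46 × 22.8 + 8.13) = 0.31 × 18.618 = 5.7716 mm/d

5.77 mm d⁻¹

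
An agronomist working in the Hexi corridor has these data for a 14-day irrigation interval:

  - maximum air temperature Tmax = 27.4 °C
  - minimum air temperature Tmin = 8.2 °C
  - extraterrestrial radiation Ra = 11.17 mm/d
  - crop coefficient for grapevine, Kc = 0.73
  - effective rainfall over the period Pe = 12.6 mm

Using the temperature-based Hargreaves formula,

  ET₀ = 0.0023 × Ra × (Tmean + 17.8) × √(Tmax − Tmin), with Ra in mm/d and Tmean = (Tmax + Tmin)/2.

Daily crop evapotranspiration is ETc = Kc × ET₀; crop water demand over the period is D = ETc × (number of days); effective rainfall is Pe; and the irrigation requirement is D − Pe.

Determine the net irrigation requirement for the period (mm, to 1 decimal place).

28.4 mm

Tmean = (27.4 + 8.2)/2 = 17.80 °C
ET₀ = 0.0023 × 11.17 × (17.80 + 17.8) × √19.2 = 0.0023 × 11.17 × 35.60 × 4.3818 = 4.0076 mm/d
ETc = Kc × ET₀ = 0.73 × 4.0076 = 2.9255 mm/d
Crop demand D = ETc × 14 d = 2.9255 × 14 = 40.957 mm
D − Pe = 40.957 − 12.6 = 28.357 mm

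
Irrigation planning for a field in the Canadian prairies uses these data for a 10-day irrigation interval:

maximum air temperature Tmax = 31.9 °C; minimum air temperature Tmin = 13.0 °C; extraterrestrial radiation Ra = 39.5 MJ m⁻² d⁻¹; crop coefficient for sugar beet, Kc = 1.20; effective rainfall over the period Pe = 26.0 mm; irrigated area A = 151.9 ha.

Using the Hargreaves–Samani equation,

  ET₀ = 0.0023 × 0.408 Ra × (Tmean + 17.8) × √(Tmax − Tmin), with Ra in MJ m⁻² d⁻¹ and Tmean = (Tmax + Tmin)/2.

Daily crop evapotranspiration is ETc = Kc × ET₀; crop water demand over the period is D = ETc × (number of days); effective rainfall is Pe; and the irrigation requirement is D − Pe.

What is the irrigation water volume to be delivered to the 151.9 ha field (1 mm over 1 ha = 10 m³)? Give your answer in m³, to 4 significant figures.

78730 m³

Tmean = (31.9 + 13.0)/2 = 22.45 °C
0.408 Ra = 0.408 × 39.5 = 16.1160 mm/d equivalent
ET₀ = 0.0023 × 16.1160 × (22.45 + 17.8) × √18.9 = 0.0023 × 16.1160 × 40.25 × 4.3474 = 6.4861 mm/d
ETc = Kc × ET₀ = 1.20 × 6.4861 = 7.7833 mm/d
Crop demand D = ETc × 10 d = 7.7833 × 10 = 77.833 mm
D − Pe = 77.833 − 26.0 = 51.833 mm
Volume = 51.833 mm × 151.9 ha × 10 = 78734.3 m³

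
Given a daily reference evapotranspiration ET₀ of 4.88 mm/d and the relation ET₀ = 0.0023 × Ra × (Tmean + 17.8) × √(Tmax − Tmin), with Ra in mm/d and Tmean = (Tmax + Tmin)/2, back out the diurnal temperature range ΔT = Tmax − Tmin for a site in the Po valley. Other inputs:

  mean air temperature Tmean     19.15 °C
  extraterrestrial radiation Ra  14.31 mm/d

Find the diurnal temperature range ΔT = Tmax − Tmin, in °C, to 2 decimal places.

16.10 °C

√ΔT = ET₀ / [0.0023 × Ra × (Tmean+17.8)] = 4.88 / (0.0023 × 14.31 × 36.95) = 4.0127
ΔT = 4.0127² = 16.102 °C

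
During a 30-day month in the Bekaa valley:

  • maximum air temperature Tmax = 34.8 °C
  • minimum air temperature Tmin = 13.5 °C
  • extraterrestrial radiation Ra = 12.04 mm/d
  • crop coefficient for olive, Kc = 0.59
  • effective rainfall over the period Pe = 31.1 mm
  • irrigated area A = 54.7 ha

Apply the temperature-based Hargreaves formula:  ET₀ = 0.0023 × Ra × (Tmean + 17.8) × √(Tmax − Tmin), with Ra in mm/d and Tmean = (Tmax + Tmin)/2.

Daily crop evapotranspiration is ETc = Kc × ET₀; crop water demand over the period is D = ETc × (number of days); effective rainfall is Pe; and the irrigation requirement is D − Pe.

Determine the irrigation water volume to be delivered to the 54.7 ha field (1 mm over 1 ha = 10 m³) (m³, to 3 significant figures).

34900 m³

Tmean = (34.8 + 13.5)/2 = 24.15 °C
ET₀ = 0.0023 × 12.04 × (24.15 + 17.8) × √21.3 = 0.0023 × 12.04 × 41.95 × 4.6152 = 5.3614 mm/d
ETc = Kc × ET₀ = 0.59 × 5.3614 = 3.1632 mm/d
Crop demand D = ETc × 30 d = 3.1632 × 30 = 94.896 mm
D − Pe = 94.896 − 31.1 = 63.796 mm
Volume = 63.796 mm × 54.7 ha × 10 = 34896.4 m³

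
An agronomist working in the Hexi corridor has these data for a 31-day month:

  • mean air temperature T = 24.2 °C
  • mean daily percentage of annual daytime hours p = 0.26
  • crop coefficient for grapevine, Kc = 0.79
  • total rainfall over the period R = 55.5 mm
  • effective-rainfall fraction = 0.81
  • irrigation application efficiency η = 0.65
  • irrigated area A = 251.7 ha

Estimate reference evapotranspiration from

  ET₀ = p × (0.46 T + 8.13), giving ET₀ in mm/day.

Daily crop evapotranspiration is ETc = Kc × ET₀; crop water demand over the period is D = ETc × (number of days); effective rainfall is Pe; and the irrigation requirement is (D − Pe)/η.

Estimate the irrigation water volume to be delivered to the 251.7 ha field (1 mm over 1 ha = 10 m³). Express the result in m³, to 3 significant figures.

301000 m³

ET₀ = 0.26 × (0.46 × 24.2 + 8.13) = 0.26 × 19.262 = 5.0081 mm/d
ETc = Kc × ET₀ = 0.79 × 5.0081 = 3.9564 mm/d
Crop demand D = ETc × 31 d = 3.9564 × 31 = 122.648 mm
Pe = 0.81 × 55.5 = 44.955 mm
D − Pe = 122.648 − 44.955 = 77.693 mm
Gross irrigation = 77.693 / 0.65 = 119.528 mm
Volume = 119.528 mm × 251.7 ha × 10 = 300852.0 m³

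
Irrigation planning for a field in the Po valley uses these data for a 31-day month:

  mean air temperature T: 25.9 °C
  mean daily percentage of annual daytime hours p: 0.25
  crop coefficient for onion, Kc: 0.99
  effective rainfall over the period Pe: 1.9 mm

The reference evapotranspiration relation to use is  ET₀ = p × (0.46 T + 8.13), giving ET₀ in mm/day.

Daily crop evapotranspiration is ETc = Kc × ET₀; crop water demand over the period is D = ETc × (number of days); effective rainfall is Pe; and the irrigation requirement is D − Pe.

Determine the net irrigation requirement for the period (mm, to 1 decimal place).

151.9 mm

ET₀ = 0.25 × (0.46 × 25.9 + 8.13) = 0.25 × 20.044 = 5.0110 mm/d
ETc = Kc × ET₀ = 0.99 × 5.0110 = 4.9609 mm/d
Crop demand D = ETc × 31 d = 4.9609 × 31 = 153.788 mm
D − Pe = 153.788 − 1.9 = 151.888 mm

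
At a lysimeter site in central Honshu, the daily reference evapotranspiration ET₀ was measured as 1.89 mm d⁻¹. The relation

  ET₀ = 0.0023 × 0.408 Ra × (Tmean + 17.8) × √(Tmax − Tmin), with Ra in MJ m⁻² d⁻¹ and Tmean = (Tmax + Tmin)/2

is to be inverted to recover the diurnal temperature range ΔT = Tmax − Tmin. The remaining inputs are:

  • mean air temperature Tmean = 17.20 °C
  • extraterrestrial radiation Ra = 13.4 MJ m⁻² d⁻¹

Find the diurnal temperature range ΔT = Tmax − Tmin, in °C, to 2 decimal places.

18.44 °C

√ΔT = ET₀ / [0.0023 × 0.408 × Ra × (Tmean+17.8)] = 1.89 / (0.0023 × 5.4672 × 35.00) = 4.2944
ΔT = 4.2944² = 18.442 °C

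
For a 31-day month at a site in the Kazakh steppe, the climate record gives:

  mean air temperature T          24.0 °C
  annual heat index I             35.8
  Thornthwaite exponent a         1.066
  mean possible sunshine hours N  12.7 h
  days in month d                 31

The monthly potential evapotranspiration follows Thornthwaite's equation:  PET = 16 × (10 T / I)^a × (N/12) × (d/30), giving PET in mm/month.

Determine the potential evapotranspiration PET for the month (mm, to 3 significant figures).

10T/I = 10 × 24.0 / 35.8 = 6.7039
(10T/I)^a = 6.7039^1.066 = 7.6009
Uncorrected PET = 16 × 7.6009 = 121.614 mm
Correction = (N/12)(d/30) = (12.7/12)(31/30) = 1.0936
PET = 121.614 × 1.0936 = 132.997 mm/month

133 mm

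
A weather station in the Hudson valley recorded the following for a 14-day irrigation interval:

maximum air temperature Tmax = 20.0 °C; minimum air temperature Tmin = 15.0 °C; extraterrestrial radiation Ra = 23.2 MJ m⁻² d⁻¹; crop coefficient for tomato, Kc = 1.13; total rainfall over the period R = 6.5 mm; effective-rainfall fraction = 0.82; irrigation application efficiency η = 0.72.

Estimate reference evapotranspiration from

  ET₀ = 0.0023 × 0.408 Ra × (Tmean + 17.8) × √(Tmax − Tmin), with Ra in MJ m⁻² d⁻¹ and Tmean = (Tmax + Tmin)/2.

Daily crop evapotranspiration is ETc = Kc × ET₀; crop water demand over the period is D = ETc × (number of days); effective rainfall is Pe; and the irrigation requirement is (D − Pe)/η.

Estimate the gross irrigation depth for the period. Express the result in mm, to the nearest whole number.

30 mm

Tmean = (20.0 + 15.0)/2 = 17.50 °C
0.408 Ra = 0.408 × 23.2 = 9.4656 mm/d equivalent
ET₀ = 0.0023 × 9.4656 × (17.50 + 17.8) × √5.0 = 0.0023 × 9.4656 × 35.30 × 2.2361 = 1.7185 mm/d
ETc = Kc × ET₀ = 1.13 × 1.7185 = 1.9419 mm/d
Crop demand D = ETc × 14 d = 1.9419 × 14 = 27.187 mm
Pe = 0.82 × 6.5 = 5.330 mm
D − Pe = 27.187 − 5.330 = 21.857 mm
Gross irrigation = 21.857 / 0.72 = 30.357 mm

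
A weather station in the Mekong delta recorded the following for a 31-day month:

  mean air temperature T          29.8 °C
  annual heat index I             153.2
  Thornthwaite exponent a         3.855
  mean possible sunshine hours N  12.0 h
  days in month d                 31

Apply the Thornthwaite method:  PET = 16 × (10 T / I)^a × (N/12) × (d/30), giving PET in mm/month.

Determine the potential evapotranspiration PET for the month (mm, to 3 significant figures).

215 mm

10T/I = 10 × 29.8 / 153.2 = 1.9452
(10T/I)^a = 1.9452^3.855 = 13.0004
Uncorrected PET = 16 × 13.0004 = 208.006 mm
Correction = (N/12)(d/30) = (12.0/12)(31/30) = 1.0333
PET = 208.006 × 1.0333 = 214.933 mm/month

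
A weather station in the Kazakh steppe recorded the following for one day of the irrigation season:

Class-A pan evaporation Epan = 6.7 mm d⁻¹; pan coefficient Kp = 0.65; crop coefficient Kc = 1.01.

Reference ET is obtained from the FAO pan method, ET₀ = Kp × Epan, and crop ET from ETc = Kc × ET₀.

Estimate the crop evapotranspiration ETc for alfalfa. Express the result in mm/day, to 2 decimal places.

4.40 mm/day

ET₀ = 0.65 × 6.7 = 4.3550 mm/d
ETc = Kc × ET₀ = 1.01 × 4.3550 = 4.3986 mm/d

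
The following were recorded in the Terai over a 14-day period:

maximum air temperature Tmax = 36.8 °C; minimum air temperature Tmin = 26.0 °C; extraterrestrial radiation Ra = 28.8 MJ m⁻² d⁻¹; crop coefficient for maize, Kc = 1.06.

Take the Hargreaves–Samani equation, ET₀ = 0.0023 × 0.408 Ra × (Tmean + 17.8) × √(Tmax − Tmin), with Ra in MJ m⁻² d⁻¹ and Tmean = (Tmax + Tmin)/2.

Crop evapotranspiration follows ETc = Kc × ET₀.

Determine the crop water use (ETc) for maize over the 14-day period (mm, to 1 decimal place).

Tmean = (36.8 + 26.0)/2 = 31.40 °C
0.408 Ra = 0.408 × 28.8 = 11.7504 mm/d equivalent
ET₀ = 0.0023 × 11.7504 × (31.40 + 17.8) × √10.8 = 0.0023 × 11.7504 × 49.20 × 3.2863 = 4.3697 mm/d
ETc = Kc × ET₀ = 1.06 × 4.3697 = 4.6319 mm/d
Over 14 days: 4.6319 × 14 = 64.847 mm

64.8 mm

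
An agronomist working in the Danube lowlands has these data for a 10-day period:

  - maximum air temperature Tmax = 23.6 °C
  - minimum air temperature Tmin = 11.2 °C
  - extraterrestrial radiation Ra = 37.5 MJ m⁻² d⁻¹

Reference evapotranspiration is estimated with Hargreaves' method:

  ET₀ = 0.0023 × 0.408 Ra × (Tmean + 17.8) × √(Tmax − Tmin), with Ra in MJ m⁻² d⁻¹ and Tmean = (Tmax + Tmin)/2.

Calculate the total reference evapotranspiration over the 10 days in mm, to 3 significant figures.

43.6 mm

Tmean = (23.6 + 11.2)/2 = 17.40 °C
0.408 Ra = 0.408 × 37.5 = 15.3000 mm/d equivalent
ET₀ = 0.0023 × 15.3000 × (17.40 + 17.8) × √12.4 = 0.0023 × 15.3000 × 35.20 × 3.5214 = 4.3619 mm/d
Over 10 days: 4.3619 × 10 = 43.619 mm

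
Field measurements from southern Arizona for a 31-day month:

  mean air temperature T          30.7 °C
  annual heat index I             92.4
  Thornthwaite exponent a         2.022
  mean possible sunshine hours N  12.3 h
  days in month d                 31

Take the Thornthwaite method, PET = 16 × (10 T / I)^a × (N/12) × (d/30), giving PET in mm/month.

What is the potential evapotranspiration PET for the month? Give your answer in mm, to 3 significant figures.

10T/I = 10 × 30.7 / 92.4 = 3.3225
(10T/I)^a = 3.3225^2.022 = 11.3345
Uncorrected PET = 16 × 11.3345 = 181.352 mm
Correction = (N/12)(d/30) = (12.3/12)(31/30) = 1.0592
PET = 181.352 × 1.0592 = 192.088 mm/month

192 mm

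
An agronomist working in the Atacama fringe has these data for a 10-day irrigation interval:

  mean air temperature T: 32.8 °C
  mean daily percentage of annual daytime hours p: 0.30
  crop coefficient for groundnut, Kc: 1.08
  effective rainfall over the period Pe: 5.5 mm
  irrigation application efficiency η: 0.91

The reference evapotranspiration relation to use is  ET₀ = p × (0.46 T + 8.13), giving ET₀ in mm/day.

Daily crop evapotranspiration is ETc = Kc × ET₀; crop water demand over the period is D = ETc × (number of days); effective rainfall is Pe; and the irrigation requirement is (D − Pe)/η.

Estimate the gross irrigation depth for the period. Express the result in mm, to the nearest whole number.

77 mm

ET₀ = 0.30 × (0.46 × 32.8 + 8.13) = 0.30 × 23.218 = 6.9654 mm/d
ETc = Kc × ET₀ = 1.08 × 6.9654 = 7.5226 mm/d
Crop demand D = ETc × 10 d = 7.5226 × 10 = 75.226 mm
D − Pe = 75.226 − 5.5 = 69.726 mm
Gross irrigation = 69.726 / 0.91 = 76.622 mm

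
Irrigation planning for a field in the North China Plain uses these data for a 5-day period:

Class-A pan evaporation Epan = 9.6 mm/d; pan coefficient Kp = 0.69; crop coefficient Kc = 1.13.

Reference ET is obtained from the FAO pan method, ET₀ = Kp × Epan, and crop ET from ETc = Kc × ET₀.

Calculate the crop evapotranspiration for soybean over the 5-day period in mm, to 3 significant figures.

ET₀ = 0.69 × 9.6 = 6.6240 mm/d
ETc = Kc × ET₀ = 1.13 × 6.6240 = 7.4851 mm/d
Over 5 days: 7.4851 × 5 = 37.426 mm

37.4 mm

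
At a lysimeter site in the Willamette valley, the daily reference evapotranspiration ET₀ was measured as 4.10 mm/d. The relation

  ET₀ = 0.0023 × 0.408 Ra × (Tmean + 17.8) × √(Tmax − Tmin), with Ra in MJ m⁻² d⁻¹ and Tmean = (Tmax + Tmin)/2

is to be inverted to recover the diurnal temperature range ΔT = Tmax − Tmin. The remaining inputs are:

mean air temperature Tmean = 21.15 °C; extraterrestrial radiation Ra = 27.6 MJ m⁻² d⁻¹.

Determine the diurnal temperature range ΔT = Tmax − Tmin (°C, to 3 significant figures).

16.5 °C

√ΔT = ET₀ / [0.0023 × 0.408 × Ra × (Tmean+17.8)] = 4.10 / (0.0023 × 11.2608 × 38.95) = 4.0642
ΔT = 4.0642² = 16.518 °C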